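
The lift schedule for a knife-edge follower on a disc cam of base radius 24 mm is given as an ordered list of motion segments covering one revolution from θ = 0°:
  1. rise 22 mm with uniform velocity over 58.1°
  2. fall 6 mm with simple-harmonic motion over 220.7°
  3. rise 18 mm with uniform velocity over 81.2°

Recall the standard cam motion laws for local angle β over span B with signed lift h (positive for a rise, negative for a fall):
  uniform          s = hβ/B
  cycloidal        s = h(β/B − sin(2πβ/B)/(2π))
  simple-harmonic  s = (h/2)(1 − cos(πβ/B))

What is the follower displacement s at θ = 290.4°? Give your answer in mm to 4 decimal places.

seg 1 [0°–58.1°] uniform, h=22: full span → s += 22 → s = 22.0000
seg 2 [58.1°–278.8°] simple-harmonic, h=-6: full span → s += -6 → s = 16.0000
seg 3 [278.8°–360°] uniform, h=18: θ=290.4° here. β=11.6, B=81.2. 18·11.6/81.2 = 2.5714 → s = 18.5714

18.5714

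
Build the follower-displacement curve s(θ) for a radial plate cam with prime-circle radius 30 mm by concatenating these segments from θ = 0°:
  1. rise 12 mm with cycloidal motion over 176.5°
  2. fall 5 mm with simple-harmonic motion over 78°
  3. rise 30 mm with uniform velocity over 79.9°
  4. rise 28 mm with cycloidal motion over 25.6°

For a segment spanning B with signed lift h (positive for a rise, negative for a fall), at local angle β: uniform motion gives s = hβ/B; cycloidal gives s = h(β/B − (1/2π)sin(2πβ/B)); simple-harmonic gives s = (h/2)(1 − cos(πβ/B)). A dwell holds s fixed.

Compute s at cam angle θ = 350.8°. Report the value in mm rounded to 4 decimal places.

seg 1 [0°–176.5°] cycloidal, h=12: full span → s += 12 → s = 12.0000
seg 2 [176.5°–254.5°] simple-harmonic, h=-5: full span → s += -5 → s = 7.0000
seg 3 [254.5°–334.4°] uniform, h=30: full span → s += 30 → s = 37.0000
seg 4 [334.4°–360°] cycloidal, h=28: θ=350.8° here. β=16.4, B=25.6. 28·(0.6406 − sin(2π·0.6406)/(2π)) = 21.3823 → s = 58.3823

58.3823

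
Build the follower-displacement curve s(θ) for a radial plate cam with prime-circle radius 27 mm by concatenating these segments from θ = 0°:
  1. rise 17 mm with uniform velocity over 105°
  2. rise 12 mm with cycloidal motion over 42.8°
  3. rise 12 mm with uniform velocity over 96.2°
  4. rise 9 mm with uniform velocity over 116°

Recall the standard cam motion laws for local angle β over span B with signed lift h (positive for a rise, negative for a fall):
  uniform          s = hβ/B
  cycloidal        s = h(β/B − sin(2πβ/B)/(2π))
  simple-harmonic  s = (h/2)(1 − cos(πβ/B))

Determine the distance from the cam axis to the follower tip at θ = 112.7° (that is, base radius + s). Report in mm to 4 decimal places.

seg 1 [0°–105°] uniform, h=17: full span → s += 17 → s = 17.0000
seg 2 [105°–147.8°] cycloidal, h=12: θ=112.7° here. β=7.7, B=42.8. 12·(0.1799 − sin(2π·0.1799)/(2π)) = 0.4313 → s = 17.4313
radial distance = base radius + s = 27 + 17.4313 = 44.4313

44.4313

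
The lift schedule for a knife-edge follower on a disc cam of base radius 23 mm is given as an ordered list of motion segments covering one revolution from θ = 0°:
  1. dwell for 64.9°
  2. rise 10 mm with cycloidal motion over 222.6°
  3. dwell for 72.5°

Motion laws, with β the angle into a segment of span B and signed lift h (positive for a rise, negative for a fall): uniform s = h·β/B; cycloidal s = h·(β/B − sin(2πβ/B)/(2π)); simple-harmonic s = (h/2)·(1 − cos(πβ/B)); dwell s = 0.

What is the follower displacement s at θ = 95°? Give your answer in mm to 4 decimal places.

seg 1 [0°–64.9°] dwell: s stays 0.0000
seg 2 [64.9°–287.5°] cycloidal, h=10: θ=95° here. β=30.1, B=222.6. 10·(0.1352 − sin(2π·0.1352)/(2π)) = 0.1569 → s = 0.1569

0.1569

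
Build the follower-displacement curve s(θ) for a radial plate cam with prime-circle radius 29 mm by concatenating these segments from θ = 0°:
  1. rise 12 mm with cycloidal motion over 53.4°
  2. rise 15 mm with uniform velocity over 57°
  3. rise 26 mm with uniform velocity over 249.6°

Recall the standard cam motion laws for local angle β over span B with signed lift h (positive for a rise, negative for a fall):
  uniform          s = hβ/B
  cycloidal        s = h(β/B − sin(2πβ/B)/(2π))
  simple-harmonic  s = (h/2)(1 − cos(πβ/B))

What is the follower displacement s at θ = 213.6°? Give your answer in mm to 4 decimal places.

seg 1 [0°–53.4°] cycloidal, h=12: full span → s += 12 → s = 12.0000
seg 2 [53.4°–110.4°] uniform, h=15: full span → s += 15 → s = 27.0000
seg 3 [110.4°–360°] uniform, h=26: θ=213.6° here. β=103.2, B=249.6. 26·103.2/249.6 = 10.7500 → s = 37.7500

37.7500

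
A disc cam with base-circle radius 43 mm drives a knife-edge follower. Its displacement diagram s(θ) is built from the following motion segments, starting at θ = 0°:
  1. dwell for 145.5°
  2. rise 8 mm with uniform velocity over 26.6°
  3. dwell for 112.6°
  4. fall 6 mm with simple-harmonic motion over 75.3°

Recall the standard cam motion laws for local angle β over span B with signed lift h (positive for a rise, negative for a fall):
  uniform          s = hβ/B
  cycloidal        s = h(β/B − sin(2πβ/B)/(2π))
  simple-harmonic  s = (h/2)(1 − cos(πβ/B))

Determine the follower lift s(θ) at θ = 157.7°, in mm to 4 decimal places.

seg 1 [0°–145.5°] dwell: s stays 0.0000
seg 2 [145.5°–172.1°] uniform, h=8: θ=157.7° here. β=12.2, B=26.6. 8·12.2/26.6 = 3.6692 → s = 3.6692

3.6692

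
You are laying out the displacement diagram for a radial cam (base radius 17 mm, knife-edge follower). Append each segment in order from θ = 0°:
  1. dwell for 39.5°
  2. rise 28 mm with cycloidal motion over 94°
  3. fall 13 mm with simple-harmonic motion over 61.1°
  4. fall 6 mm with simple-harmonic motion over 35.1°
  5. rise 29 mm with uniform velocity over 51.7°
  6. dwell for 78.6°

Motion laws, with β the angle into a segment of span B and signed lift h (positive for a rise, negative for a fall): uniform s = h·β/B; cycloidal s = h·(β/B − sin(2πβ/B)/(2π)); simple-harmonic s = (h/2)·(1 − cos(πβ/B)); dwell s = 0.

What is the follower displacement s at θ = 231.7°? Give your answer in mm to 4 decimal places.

seg 1 [0°–39.5°] dwell: s stays 0.0000
seg 2 [39.5°–133.5°] cycloidal, h=28: full span → s += 28 → s = 28.0000
seg 3 [133.5°–194.6°] simple-harmonic, h=-13: full span → s += -13 → s = 15.0000
seg 4 [194.6°–229.7°] simple-harmonic, h=-6: full span → s += -6 → s = 9.0000
seg 5 [229.7°–281.4°] uniform, h=29: θ=231.7° here. β=2, B=51.7. 29·2/51.7 = 1.1219 → s = 10.1219

10.1219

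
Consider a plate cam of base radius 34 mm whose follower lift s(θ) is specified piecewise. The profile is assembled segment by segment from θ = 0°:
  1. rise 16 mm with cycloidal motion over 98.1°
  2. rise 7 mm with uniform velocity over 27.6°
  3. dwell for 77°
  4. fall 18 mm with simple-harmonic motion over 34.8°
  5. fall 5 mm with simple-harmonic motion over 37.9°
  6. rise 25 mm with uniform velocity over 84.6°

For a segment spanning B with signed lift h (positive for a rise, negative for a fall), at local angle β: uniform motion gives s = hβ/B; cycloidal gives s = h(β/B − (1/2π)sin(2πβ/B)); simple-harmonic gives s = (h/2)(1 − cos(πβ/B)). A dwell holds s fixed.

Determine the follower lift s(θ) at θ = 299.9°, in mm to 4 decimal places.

seg 1 [0°–98.1°] cycloidal, h=16: full span → s += 16 → s = 16.0000
seg 2 [98.1°–125.7°] uniform, h=7: full span → s += 7 → s = 23.0000
seg 3 [125.7°–202.7°] dwell: s stays 23.0000
seg 4 [202.7°–237.5°] simple-harmonic, h=-18: full span → s += -18 → s = 5.0000
seg 5 [237.5°–275.4°] simple-harmonic, h=-5: full span → s += -5 → s = 0.0000
seg 6 [275.4°–360°] uniform, h=25: θ=299.9° here. β=24.5, B=84.6. 25·24.5/84.6 = 7.2400 → s = 7.2400

7.2400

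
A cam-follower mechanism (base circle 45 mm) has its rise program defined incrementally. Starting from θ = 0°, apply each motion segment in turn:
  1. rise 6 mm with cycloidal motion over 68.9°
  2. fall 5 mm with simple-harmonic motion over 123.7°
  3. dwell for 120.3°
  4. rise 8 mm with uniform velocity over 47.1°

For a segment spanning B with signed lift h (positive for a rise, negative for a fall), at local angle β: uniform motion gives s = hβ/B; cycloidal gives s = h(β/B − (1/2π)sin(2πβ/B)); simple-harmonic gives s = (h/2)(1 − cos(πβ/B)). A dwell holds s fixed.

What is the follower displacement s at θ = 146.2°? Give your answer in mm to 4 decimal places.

seg 1 [0°–68.9°] cycloidal, h=6: full span → s += 6 → s = 6.0000
seg 2 [68.9°–192.6°] simple-harmonic, h=-5: θ=146.2° here. β=77.3, B=123.7. -5/2·(1 − cos(π·0.6249)) = -3.4560 → s = 2.5440

2.5440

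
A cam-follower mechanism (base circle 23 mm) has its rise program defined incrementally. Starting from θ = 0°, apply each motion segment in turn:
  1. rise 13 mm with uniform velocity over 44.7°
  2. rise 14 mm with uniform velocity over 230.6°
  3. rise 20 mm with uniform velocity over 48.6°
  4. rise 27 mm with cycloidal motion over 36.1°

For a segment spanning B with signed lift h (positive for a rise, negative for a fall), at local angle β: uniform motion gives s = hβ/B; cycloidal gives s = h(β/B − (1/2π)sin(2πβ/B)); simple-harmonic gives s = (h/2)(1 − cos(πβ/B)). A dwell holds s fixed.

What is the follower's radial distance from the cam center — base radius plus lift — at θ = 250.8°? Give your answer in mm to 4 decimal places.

seg 1 [0°–44.7°] uniform, h=13: full span → s += 13 → s = 13.0000
seg 2 [44.7°–275.3°] uniform, h=14: θ=250.8° here. β=206.1, B=230.6. 14·206.1/230.6 = 12.5126 → s = 25.5126
radial distance = base radius + s = 23 + 25.5126 = 48.5126

48.5126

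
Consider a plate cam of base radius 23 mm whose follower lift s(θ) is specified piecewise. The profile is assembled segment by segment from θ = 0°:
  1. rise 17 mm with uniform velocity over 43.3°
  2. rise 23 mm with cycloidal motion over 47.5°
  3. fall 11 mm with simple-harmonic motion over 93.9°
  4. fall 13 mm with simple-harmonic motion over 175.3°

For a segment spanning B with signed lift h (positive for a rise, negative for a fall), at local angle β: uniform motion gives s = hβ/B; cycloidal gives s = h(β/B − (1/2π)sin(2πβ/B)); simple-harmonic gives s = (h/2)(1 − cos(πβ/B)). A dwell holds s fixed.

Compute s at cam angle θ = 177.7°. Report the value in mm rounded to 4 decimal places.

seg 1 [0°–43.3°] uniform, h=17: full span → s += 17 → s = 17.0000
seg 2 [43.3°–90.8°] cycloidal, h=23: full span → s += 23 → s = 40.0000
seg 3 [90.8°–184.7°] simple-harmonic, h=-11: θ=177.7° here. β=86.9, B=93.9. -11/2·(1 − cos(π·0.9255)) = -10.8499 → s = 29.1501

29.1501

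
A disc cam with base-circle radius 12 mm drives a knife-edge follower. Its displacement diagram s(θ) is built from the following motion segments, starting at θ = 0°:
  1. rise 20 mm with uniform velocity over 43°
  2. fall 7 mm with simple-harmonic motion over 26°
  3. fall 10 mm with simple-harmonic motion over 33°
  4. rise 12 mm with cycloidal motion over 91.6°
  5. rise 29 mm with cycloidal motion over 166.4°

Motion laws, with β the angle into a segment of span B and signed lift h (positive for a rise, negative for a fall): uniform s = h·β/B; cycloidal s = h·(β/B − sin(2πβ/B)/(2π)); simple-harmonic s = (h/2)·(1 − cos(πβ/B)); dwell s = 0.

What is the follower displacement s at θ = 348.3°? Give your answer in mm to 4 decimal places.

seg 1 [0°–43°] uniform, h=20: full span → s += 20 → s = 20.0000
seg 2 [43°–69°] simple-harmonic, h=-7: full span → s += -7 → s = 13.0000
seg 3 [69°–102°] simple-harmonic, h=-10: full span → s += -10 → s = 3.0000
seg 4 [102°–193.6°] cycloidal, h=12: full span → s += 12 → s = 15.0000
seg 5 [193.6°–360°] cycloidal, h=29: θ=348.3° here. β=154.7, B=166.4. 29·(0.9297 − sin(2π·0.9297)/(2π)) = 28.9343 → s = 43.9343

43.9343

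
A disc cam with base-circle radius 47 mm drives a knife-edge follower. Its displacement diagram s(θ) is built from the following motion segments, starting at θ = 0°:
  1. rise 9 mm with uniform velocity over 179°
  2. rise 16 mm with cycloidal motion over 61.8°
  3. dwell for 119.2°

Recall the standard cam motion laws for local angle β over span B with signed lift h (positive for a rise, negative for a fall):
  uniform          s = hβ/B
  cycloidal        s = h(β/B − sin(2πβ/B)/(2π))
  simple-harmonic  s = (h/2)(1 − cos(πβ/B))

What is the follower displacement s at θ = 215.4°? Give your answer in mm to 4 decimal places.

seg 1 [0°–179°] uniform, h=9: full span → s += 9 → s = 9.0000
seg 2 [179°–240.8°] cycloidal, h=16: θ=215.4° here. β=36.4, B=61.8. 16·(0.5890 − sin(2π·0.5890)/(2π)) = 10.7748 → s = 19.7748

19.7748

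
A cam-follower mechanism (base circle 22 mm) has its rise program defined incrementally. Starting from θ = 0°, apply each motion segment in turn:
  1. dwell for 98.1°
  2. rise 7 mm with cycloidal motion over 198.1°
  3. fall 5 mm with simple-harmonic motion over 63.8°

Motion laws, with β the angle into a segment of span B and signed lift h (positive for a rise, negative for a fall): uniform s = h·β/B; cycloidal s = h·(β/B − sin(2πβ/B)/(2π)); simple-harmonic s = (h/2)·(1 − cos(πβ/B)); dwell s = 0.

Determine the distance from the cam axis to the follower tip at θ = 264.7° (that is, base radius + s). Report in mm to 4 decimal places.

seg 1 [0°–98.1°] dwell: s stays 0.0000
seg 2 [98.1°–296.2°] cycloidal, h=7: θ=264.7° here. β=166.6, B=198.1. 7·(0.8410 − sin(2π·0.8410)/(2π)) = 6.8238 → s = 6.8238
radial distance = base radius + s = 22 + 6.8238 = 28.8238

28.8238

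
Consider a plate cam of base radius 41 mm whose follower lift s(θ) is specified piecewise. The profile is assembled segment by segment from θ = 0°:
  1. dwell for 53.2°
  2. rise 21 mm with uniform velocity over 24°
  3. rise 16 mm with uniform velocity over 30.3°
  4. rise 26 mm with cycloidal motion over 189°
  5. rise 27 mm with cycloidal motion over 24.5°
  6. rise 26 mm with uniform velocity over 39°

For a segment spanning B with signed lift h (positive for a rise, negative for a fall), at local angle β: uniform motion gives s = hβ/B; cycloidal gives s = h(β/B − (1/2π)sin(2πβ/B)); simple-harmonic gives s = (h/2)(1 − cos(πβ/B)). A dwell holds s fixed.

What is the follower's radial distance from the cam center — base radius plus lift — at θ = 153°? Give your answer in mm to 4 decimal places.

seg 1 [0°–53.2°] dwell: s stays 0.0000
seg 2 [53.2°–77.2°] uniform, h=21: full span → s += 21 → s = 21.0000
seg 3 [77.2°–107.5°] uniform, h=16: full span → s += 16 → s = 37.0000
seg 4 [107.5°–296.5°] cycloidal, h=26: θ=153° here. β=45.5, B=189. 26·(0.2407 − sin(2π·0.2407)/(2π)) = 2.1282 → s = 39.1282
radial distance = base radius + s = 41 + 39.1282 = 80.1282

80.1282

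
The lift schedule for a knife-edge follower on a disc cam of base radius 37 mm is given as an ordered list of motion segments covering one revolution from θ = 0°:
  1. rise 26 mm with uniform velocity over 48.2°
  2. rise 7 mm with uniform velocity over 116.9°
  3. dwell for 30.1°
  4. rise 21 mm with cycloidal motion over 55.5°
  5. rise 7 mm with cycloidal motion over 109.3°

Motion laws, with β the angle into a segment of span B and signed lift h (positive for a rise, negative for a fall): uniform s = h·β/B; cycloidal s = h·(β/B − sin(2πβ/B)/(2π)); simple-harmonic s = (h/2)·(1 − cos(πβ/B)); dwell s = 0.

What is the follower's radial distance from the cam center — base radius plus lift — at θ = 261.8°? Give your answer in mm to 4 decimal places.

seg 1 [0°–48.2°] uniform, h=26: full span → s += 26 → s = 26.0000
seg 2 [48.2°–165.1°] uniform, h=7: full span → s += 7 → s = 33.0000
seg 3 [165.1°–195.2°] dwell: s stays 33.0000
seg 4 [195.2°–250.7°] cycloidal, h=21: full span → s += 21 → s = 54.0000
seg 5 [250.7°–360°] cycloidal, h=7: θ=261.8° here. β=11.1, B=109.3. 7·(0.1016 − sin(2π·0.1016)/(2π)) = 0.0473 → s = 54.0473
radial distance = base radius + s = 37 + 54.0473 = 91.0473

91.0473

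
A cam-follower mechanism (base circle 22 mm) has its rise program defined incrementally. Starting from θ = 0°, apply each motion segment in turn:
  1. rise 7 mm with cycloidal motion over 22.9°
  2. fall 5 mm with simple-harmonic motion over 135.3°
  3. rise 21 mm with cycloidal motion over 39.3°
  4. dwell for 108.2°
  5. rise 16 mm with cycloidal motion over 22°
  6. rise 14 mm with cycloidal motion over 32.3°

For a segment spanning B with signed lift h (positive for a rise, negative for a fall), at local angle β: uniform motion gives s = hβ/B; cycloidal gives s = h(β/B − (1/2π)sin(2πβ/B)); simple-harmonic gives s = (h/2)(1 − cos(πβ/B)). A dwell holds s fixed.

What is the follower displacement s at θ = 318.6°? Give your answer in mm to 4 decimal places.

seg 1 [0°–22.9°] cycloidal, h=7: full span → s += 7 → s = 7.0000
seg 2 [22.9°–158.2°] simple-harmonic, h=-5: full span → s += -5 → s = 2.0000
seg 3 [158.2°–197.5°] cycloidal, h=21: full span → s += 21 → s = 23.0000
seg 4 [197.5°–305.7°] dwell: s stays 23.0000
seg 5 [305.7°–327.7°] cycloidal, h=16: θ=318.6° here. β=12.9, B=22. 16·(0.5864 − sin(2π·0.5864)/(2π)) = 10.6968 → s = 33.6968

33.6968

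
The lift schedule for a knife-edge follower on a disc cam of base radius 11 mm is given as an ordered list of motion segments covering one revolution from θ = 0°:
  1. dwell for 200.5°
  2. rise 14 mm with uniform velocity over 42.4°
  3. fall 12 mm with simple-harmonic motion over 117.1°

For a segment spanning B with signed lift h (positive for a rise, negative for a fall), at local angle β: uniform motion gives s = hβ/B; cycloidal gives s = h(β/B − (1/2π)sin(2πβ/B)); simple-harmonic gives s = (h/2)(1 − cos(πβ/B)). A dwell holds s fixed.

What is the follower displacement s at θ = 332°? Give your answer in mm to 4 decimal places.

seg 1 [0°–200.5°] dwell: s stays 0.0000
seg 2 [200.5°–242.9°] uniform, h=14: full span → s += 14 → s = 14.0000
seg 3 [242.9°–360°] simple-harmonic, h=-12: θ=332° here. β=89.1, B=117.1. -12/2·(1 − cos(π·0.7609)) = -10.3853 → s = 3.6147

3.6147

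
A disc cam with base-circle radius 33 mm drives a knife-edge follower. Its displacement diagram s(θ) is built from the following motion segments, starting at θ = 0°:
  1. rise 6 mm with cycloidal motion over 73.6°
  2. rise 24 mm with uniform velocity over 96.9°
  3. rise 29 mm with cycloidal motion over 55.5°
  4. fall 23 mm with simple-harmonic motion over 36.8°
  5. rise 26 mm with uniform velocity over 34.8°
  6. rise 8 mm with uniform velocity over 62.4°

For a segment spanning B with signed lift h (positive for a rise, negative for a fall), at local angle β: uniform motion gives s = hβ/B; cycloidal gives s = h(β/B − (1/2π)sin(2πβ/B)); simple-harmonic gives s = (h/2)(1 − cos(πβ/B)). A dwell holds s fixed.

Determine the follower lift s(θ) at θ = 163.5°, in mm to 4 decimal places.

seg 1 [0°–73.6°] cycloidal, h=6: full span → s += 6 → s = 6.0000
seg 2 [73.6°–170.5°] uniform, h=24: θ=163.5° here. β=89.9, B=96.9. 24·89.9/96.9 = 22.2663 → s = 28.2663

28.2663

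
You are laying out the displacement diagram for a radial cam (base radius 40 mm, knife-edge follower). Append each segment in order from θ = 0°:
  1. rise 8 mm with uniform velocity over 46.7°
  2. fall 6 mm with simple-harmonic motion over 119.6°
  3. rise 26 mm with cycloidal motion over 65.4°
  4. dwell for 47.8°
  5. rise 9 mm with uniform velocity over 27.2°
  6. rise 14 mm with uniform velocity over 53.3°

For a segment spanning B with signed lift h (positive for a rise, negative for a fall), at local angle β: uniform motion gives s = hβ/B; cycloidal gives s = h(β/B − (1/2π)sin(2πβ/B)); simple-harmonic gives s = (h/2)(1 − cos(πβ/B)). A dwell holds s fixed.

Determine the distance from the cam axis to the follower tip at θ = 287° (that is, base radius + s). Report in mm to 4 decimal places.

seg 1 [0°–46.7°] uniform, h=8: full span → s += 8 → s = 8.0000
seg 2 [46.7°–166.3°] simple-harmonic, h=-6: full span → s += -6 → s = 2.0000
seg 3 [166.3°–231.7°] cycloidal, h=26: full span → s += 26 → s = 28.0000
seg 4 [231.7°–279.5°] dwell: s stays 28.0000
seg 5 [279.5°–306.7°] uniform, h=9: θ=287° here. β=7.5, B=27.2. 9·7.5/27.2 = 2.4816 → s = 30.4816
radial distance = base radius + s = 40 + 30.4816 = 70.4816

70.4816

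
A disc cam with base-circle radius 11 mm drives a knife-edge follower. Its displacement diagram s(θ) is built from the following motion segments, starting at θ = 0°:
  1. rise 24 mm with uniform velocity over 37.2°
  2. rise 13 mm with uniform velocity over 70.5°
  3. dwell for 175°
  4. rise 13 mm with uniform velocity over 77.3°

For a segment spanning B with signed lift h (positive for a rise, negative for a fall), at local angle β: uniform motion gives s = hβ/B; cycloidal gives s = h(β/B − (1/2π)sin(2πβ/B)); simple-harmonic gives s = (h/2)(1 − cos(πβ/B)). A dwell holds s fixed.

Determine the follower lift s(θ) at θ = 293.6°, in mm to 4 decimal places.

seg 1 [0°–37.2°] uniform, h=24: full span → s += 24 → s = 24.0000
seg 2 [37.2°–107.7°] uniform, h=13: full span → s += 13 → s = 37.0000
seg 3 [107.7°–282.7°] dwell: s stays 37.0000
seg 4 [282.7°–360°] uniform, h=13: θ=293.6° here. β=10.9, B=77.3. 13·10.9/77.3 = 1.8331 → s = 38.8331

38.8331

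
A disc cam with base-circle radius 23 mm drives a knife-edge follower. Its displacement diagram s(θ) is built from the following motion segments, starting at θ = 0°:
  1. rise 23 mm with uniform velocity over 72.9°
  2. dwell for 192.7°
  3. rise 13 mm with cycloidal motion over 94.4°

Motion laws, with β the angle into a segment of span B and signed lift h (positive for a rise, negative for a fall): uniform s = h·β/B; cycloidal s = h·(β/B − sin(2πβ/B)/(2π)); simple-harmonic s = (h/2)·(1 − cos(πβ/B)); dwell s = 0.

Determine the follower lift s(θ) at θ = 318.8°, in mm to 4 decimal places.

seg 1 [0°–72.9°] uniform, h=23: full span → s += 23 → s = 23.0000
seg 2 [72.9°–265.6°] dwell: s stays 23.0000
seg 3 [265.6°–360°] cycloidal, h=13: θ=318.8° here. β=53.2, B=94.4. 13·(0.5636 − sin(2π·0.5636)/(2π)) = 8.1308 → s = 31.1308

31.1308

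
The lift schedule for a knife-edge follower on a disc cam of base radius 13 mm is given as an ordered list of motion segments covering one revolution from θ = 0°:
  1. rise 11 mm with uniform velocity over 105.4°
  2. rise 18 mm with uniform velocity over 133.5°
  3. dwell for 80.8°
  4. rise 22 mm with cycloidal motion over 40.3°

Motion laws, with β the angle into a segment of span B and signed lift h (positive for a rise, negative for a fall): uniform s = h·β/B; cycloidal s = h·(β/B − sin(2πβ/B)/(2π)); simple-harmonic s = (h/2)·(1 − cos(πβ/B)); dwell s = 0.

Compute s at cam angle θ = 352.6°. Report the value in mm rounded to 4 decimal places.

seg 1 [0°–105.4°] uniform, h=11: full span → s += 11 → s = 11.0000
seg 2 [105.4°–238.9°] uniform, h=18: full span → s += 18 → s = 29.0000
seg 3 [238.9°–319.7°] dwell: s stays 29.0000
seg 4 [319.7°–360°] cycloidal, h=22: θ=352.6° here. β=32.9, B=40.3. 22·(0.8164 − sin(2π·0.8164)/(2π)) = 21.1616 → s = 50.1616

50.1616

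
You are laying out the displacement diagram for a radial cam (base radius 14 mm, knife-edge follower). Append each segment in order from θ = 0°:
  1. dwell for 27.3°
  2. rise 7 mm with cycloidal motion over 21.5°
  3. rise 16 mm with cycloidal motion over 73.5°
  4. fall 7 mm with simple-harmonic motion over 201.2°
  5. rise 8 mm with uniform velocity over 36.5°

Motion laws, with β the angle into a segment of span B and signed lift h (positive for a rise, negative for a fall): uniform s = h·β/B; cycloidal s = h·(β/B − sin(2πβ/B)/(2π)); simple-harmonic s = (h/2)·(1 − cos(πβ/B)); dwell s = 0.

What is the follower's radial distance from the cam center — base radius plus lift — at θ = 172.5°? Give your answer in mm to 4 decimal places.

seg 1 [0°–27.3°] dwell: s stays 0.0000
seg 2 [27.3°–48.8°] cycloidal, h=7: full span → s += 7 → s = 7.0000
seg 3 [48.8°–122.3°] cycloidal, h=16: full span → s += 16 → s = 23.0000
seg 4 [122.3°–323.5°] simple-harmonic, h=-7: θ=172.5° here. β=50.2, B=201.2. -7/2·(1 − cos(π·0.2495)) = -1.0213 → s = 21.9787
radial distance = base radius + s = 14 + 21.9787 = 35.9787

35.9787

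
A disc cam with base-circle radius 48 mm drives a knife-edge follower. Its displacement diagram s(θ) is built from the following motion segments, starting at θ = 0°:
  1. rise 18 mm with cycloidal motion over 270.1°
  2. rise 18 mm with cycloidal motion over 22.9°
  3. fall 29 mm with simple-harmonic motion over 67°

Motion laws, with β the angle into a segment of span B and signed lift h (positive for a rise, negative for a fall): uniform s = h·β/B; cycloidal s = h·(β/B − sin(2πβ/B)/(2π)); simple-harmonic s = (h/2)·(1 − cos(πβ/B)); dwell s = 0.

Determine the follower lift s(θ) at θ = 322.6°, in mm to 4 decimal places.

seg 1 [0°–270.1°] cycloidal, h=18: full span → s += 18 → s = 18.0000
seg 2 [270.1°–293°] cycloidal, h=18: full span → s += 18 → s = 36.0000
seg 3 [293°–360°] simple-harmonic, h=-29: θ=322.6° here. β=29.6, B=67. -29/2·(1 − cos(π·0.4418)) = -11.8632 → s = 24.1368

24.1368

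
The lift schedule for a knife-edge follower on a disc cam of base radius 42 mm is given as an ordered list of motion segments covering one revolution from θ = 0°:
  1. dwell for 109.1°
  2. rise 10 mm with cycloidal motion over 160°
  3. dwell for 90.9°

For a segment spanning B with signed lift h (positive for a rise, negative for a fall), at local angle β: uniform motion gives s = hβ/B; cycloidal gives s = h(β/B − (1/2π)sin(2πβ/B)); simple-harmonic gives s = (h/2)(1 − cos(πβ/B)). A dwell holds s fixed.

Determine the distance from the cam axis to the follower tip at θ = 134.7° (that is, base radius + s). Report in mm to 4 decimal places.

seg 1 [0°–109.1°] dwell: s stays 0.0000
seg 2 [109.1°–269.1°] cycloidal, h=10: θ=134.7° here. β=25.6, B=160. 10·(0.1600 − sin(2π·0.1600)/(2π)) = 0.2562 → s = 0.2562
radial distance = base radius + s = 42 + 0.2562 = 42.2562

42.2562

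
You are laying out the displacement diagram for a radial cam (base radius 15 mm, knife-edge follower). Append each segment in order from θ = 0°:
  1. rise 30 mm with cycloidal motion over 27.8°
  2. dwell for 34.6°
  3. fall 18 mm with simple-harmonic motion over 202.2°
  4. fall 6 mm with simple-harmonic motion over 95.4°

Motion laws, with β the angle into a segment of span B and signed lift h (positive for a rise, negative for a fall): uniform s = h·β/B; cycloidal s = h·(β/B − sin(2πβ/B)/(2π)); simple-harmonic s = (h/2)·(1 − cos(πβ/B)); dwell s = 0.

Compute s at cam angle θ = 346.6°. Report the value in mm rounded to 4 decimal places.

seg 1 [0°–27.8°] cycloidal, h=30: full span → s += 30 → s = 30.0000
seg 2 [27.8°–62.4°] dwell: s stays 30.0000
seg 3 [62.4°–264.6°] simple-harmonic, h=-18: full span → s += -18 → s = 12.0000
seg 4 [264.6°–360°] simple-harmonic, h=-6: θ=346.6° here. β=82, B=95.4. -6/2·(1 − cos(π·0.8595)) = -5.7126 → s = 6.2874

6.2874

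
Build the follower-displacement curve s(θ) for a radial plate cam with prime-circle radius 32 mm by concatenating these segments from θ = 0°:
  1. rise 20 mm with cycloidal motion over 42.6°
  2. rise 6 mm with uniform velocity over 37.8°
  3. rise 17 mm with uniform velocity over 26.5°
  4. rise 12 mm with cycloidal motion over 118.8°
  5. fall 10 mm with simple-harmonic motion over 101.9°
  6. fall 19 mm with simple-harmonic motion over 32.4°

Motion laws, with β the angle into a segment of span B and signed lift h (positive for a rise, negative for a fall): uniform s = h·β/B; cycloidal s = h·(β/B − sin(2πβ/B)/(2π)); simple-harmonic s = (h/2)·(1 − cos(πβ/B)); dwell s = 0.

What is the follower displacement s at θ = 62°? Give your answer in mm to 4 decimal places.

seg 1 [0°–42.6°] cycloidal, h=20: full span → s += 20 → s = 20.0000
seg 2 [42.6°–80.4°] uniform, h=6: θ=62° here. β=19.4, B=37.8. 6·19.4/37.8 = 3.0794 → s = 23.0794

23.0794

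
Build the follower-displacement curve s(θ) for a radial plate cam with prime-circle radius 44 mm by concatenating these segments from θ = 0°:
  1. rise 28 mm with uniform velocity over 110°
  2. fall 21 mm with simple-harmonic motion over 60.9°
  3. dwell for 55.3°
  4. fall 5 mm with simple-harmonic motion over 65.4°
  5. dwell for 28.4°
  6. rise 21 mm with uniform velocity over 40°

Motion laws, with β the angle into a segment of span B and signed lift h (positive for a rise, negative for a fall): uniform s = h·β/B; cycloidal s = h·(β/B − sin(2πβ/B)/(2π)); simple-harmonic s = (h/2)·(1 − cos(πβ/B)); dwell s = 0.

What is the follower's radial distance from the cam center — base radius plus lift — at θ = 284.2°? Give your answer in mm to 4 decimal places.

seg 1 [0°–110°] uniform, h=28: full span → s += 28 → s = 28.0000
seg 2 [110°–170.9°] simple-harmonic, h=-21: full span → s += -21 → s = 7.0000
seg 3 [170.9°–226.2°] dwell: s stays 7.0000
seg 4 [226.2°–291.6°] simple-harmonic, h=-5: θ=284.2° here. β=58, B=65.4. -5/2·(1 − cos(π·0.8869)) = -4.8437 → s = 2.1563
radial distance = base radius + s = 44 + 2.1563 = 46.1563

46.1563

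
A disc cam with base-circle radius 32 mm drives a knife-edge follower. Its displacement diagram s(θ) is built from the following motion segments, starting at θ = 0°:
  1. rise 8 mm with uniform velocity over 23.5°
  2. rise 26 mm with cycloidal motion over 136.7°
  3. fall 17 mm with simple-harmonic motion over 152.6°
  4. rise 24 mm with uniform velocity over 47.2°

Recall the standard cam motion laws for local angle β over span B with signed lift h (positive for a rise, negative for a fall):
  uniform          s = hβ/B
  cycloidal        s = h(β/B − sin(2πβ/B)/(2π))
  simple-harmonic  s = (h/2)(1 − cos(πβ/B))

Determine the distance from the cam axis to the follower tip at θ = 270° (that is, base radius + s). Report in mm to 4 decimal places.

seg 1 [0°–23.5°] uniform, h=8: full span → s += 8 → s = 8.0000
seg 2 [23.5°–160.2°] cycloidal, h=26: full span → s += 26 → s = 34.0000
seg 3 [160.2°–312.8°] simple-harmonic, h=-17: θ=270° here. β=109.8, B=152.6. -17/2·(1 − cos(π·0.7195)) = -13.9084 → s = 20.0916
radial distance = base radius + s = 32 + 20.0916 = 52.0916

52.0916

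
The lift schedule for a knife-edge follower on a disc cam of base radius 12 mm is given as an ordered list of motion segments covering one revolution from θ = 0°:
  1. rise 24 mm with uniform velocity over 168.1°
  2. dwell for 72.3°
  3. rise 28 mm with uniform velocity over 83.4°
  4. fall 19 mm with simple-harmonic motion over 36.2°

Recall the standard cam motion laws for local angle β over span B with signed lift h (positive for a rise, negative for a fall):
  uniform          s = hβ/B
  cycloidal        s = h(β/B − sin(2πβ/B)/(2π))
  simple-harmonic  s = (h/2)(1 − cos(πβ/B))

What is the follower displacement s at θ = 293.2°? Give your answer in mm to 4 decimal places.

seg 1 [0°–168.1°] uniform, h=24: full span → s += 24 → s = 24.0000
seg 2 [168.1°–240.4°] dwell: s stays 24.0000
seg 3 [240.4°–323.8°] uniform, h=28: θ=293.2° here. β=52.8, B=83.4. 28·52.8/83.4 = 17.7266 → s = 41.7266

41.7266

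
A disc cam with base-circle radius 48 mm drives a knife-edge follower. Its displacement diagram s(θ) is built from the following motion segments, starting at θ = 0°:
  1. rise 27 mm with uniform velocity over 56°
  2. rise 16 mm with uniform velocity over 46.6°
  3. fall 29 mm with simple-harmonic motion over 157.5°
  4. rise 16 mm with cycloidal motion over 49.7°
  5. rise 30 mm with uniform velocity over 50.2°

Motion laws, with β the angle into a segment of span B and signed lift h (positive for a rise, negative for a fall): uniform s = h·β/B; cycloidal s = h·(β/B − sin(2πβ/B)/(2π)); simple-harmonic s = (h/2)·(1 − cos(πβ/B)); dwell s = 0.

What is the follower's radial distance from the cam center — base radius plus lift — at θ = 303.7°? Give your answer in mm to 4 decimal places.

seg 1 [0°–56°] uniform, h=27: full span → s += 27 → s = 27.0000
seg 2 [56°–102.6°] uniform, h=16: full span → s += 16 → s = 43.0000
seg 3 [102.6°–260.1°] simple-harmonic, h=-29: full span → s += -29 → s = 14.0000
seg 4 [260.1°–309.8°] cycloidal, h=16: θ=303.7° here. β=43.6, B=49.7. 16·(0.8773 − sin(2π·0.8773)/(2π)) = 15.8111 → s = 29.8111
radial distance = base radius + s = 48 + 29.8111 = 77.8111

77.8111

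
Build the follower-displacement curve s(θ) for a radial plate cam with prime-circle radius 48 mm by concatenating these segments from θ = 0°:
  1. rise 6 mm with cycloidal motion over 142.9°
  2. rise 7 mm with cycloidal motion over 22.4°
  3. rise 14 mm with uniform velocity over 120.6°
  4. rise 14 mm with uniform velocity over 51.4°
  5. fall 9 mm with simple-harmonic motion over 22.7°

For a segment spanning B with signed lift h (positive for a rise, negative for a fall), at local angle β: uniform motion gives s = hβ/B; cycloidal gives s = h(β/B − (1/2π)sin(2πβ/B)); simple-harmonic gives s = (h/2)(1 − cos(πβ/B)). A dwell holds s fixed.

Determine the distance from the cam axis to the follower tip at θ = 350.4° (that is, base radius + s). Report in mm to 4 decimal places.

seg 1 [0°–142.9°] cycloidal, h=6: full span → s += 6 → s = 6.0000
seg 2 [142.9°–165.3°] cycloidal, h=7: full span → s += 7 → s = 13.0000
seg 3 [165.3°–285.9°] uniform, h=14: full span → s += 14 → s = 27.0000
seg 4 [285.9°–337.3°] uniform, h=14: full span → s += 14 → s = 41.0000
seg 5 [337.3°–360°] simple-harmonic, h=-9: θ=350.4° here. β=13.1, B=22.7. -9/2·(1 − cos(π·0.5771)) = -5.5792 → s = 35.4208
radial distance = base radius + s = 48 + 35.4208 = 83.4208

83.4208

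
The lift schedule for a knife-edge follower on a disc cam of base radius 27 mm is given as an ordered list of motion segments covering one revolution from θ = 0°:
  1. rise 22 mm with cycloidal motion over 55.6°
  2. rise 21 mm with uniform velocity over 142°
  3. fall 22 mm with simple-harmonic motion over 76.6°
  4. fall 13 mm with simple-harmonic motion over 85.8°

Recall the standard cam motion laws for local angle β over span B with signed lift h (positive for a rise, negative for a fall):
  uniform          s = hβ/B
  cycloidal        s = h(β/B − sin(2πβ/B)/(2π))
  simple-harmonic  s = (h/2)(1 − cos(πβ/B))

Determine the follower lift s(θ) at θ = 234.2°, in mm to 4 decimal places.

seg 1 [0°–55.6°] cycloidal, h=22: full span → s += 22 → s = 22.0000
seg 2 [55.6°–197.6°] uniform, h=21: full span → s += 21 → s = 43.0000
seg 3 [197.6°–274.2°] simple-harmonic, h=-22: θ=234.2° here. β=36.6, B=76.6. -22/2·(1 − cos(π·0.4778)) = -10.2337 → s = 32.7663

32.7663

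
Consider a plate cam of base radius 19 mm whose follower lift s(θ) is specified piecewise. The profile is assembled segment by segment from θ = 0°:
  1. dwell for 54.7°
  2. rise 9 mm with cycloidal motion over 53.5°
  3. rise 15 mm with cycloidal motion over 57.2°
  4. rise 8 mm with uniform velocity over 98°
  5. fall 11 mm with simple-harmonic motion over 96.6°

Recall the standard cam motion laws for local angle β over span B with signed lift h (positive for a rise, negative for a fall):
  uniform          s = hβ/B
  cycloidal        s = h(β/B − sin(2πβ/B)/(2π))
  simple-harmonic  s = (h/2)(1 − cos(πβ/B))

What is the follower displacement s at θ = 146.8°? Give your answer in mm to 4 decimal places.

seg 1 [0°–54.7°] dwell: s stays 0.0000
seg 2 [54.7°–108.2°] cycloidal, h=9: full span → s += 9 → s = 9.0000
seg 3 [108.2°–165.4°] cycloidal, h=15: θ=146.8° here. β=38.6, B=57.2. 15·(0.6748 − sin(2π·0.6748)/(2π)) = 12.2483 → s = 21.2483

21.2483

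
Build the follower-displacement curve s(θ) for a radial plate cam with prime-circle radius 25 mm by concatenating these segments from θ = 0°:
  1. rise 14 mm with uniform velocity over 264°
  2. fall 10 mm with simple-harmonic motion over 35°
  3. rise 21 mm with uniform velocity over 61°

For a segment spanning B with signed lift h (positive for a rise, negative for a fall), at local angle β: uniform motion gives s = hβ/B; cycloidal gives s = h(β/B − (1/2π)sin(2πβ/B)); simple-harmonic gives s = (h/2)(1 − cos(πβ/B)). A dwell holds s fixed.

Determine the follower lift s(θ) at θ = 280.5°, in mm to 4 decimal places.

seg 1 [0°–264°] uniform, h=14: full span → s += 14 → s = 14.0000
seg 2 [264°–299°] simple-harmonic, h=-10: θ=280.5° here. β=16.5, B=35. -10/2·(1 − cos(π·0.4714)) = -4.5518 → s = 9.4482

9.4482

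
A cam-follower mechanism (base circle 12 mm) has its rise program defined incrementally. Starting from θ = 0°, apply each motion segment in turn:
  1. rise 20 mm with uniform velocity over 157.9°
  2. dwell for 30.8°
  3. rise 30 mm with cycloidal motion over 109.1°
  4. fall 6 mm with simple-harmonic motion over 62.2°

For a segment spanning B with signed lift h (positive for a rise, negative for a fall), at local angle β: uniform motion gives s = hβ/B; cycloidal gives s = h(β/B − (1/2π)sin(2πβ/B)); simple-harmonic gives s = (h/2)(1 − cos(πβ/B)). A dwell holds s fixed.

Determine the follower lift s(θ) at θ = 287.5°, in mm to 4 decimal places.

seg 1 [0°–157.9°] uniform, h=20: full span → s += 20 → s = 20.0000
seg 2 [157.9°–188.7°] dwell: s stays 20.0000
seg 3 [188.7°–297.8°] cycloidal, h=30: θ=287.5° here. β=98.8, B=109.1. 30·(0.9056 − sin(2π·0.9056)/(2π)) = 29.8368 → s = 49.8368

49.8368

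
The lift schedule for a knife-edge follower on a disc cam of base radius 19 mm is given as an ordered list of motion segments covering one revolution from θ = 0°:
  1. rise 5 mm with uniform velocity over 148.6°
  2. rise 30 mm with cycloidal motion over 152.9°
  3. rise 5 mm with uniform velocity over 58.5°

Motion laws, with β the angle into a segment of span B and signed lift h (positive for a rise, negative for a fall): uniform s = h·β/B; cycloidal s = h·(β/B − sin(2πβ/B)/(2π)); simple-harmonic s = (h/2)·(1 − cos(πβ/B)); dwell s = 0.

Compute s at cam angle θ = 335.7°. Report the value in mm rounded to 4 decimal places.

seg 1 [0°–148.6°] uniform, h=5: full span → s += 5 → s = 5.0000
seg 2 [148.6°–301.5°] cycloidal, h=30: full span → s += 30 → s = 35.0000
seg 3 [301.5°–360°] uniform, h=5: θ=335.7° here. β=34.2, B=58.5. 5·34.2/58.5 = 2.9231 → s = 37.9231

37.9231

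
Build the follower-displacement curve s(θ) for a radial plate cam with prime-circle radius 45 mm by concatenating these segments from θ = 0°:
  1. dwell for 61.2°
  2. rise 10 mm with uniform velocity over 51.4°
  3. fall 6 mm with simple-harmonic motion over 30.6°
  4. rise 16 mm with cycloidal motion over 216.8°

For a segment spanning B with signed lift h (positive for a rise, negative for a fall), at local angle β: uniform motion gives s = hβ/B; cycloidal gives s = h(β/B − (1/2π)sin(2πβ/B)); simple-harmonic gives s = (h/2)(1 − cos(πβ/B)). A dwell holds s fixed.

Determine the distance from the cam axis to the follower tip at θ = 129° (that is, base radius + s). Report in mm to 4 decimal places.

seg 1 [0°–61.2°] dwell: s stays 0.0000
seg 2 [61.2°–112.6°] uniform, h=10: full span → s += 10 → s = 10.0000
seg 3 [112.6°–143.2°] simple-harmonic, h=-6: θ=129° here. β=16.4, B=30.6. -6/2·(1 − cos(π·0.5359)) = -3.3381 → s = 6.6619
radial distance = base radius + s = 45 + 6.6619 = 51.6619

51.6619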